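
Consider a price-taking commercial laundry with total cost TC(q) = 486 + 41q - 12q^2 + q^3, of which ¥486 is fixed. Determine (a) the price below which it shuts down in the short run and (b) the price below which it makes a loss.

AVC = 41 - 12q + q^2; minimized at q = 6, giving min AVC = ¥5. That is the shutdown price.
ATC = 486/q + 41 - 12q + q^2. Setting dATC/dq = −486/q^2 − 12 + 2q = 0 gives q = 9 (since 2·9^3 − 12·9^2 = 486).
min ATC = 486/9 + 41 − 12·9 + 9^2 = ¥68. That is the break-even price.
Between these two prices the firm operates at a loss; above ¥68 it earns a profit.

Shutdown price = ¥5; break-even price = ¥68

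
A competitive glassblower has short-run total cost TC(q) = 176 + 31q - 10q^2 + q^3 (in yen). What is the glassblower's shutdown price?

Short-run supply begins at min AVC. From VC = 31q - 10q^2 + q^3, AVC = 31 - 10q + q^2.
dAVC/dq = -10 + 2q = 0 gives q = 5. min AVC = 31 - 10·5 + 5^2 = 6.
The firm shuts down for any P below ¥6.

¥6 per unit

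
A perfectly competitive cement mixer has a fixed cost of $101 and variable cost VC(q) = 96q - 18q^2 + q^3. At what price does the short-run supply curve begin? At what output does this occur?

$15 per unit, at q = 9

The shutdown price is the minimum of AVC. VC = 96q - 18q^2 + q^3, so AVC = 96 - 18q + q^2.
At the minimum of AVC, MC = AVC. MC = 96 - 36q + 3q^2; setting MC = AVC gives 2q^2 - 18q = 0, so q = 9. min AVC = 15.
The firm shuts down for any P below $15.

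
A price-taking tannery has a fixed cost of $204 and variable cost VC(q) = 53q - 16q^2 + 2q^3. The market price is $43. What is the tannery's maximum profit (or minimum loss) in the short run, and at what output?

AVC = 53 - 16q + 2q^2 has its minimum $21 at q = 4; price $43 clears that bar, so the firm operates.
MC = 53 - 32q + 6q^2. Setting P = MC and taking the root on the rising branch gives q* = 5.
TR = 43·5 = 215. TC = 204 + 115 = 319. Profit = 215 − 319 = -$104.
That loss of $104 beats the $204 the firm would lose by shutting down; producing recovers $100 of fixed cost.

Profit = -$104 at q = 5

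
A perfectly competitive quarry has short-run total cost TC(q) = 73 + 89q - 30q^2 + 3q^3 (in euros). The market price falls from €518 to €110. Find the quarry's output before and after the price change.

AVC = 89 - 30q + 3q^2, minimized at q = 5 where min AVC = €14. MC = 89 - 60q + 9q^2.
With P = €518 above the shutdown price, P = MC gives q = 11.
At P = €110 ≥ min AVC, set P = MC: q = 7. The firm stays open but cuts output.

Output falls from 11 to 7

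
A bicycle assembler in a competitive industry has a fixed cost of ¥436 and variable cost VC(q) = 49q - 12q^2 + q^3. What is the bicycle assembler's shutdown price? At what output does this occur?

The shutdown price is the minimum of AVC. VC = 49q - 12q^2 + q^3, so AVC = 49 - 12q + q^2.
At the minimum of AVC, MC = AVC. MC = 49 - 24q + 3q^2; setting MC = AVC gives 2q^2 - 12q = 0, so q = 6. min AVC = 13.
For P < ¥13 the firm produces nothing.

¥13 per unit, at q = 6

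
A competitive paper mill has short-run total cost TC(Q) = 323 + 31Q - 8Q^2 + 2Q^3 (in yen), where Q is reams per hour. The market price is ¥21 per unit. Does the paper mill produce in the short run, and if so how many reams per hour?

From TC, MC = TC'(Q) = 31 - 16Q + 6Q^2 and AVC = VC/Q = 31 - 8Q + 2Q^2.
AVC hits its minimum where MC = AVC, at Q = 2, giving min AVC = 31 - 8·2 + 2·2^2 = ¥23.
With P < min AVC (¥21 < ¥23), every unit sold adds to the loss.
Shutting down limits the loss to fixed cost, ¥323.

Shut down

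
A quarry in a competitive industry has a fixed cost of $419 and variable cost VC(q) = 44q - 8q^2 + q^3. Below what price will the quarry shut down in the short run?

$28 per unit

The firm shuts down when price falls below the minimum of average variable cost. AVC = VC/q = 44 - 8q + q^2.
At the minimum of AVC, MC = AVC. MC = 44 - 16q + 3q^2; setting MC = AVC gives 2q^2 - 8q = 0, so q = 4. min AVC = 28.
So the shutdown price is $28.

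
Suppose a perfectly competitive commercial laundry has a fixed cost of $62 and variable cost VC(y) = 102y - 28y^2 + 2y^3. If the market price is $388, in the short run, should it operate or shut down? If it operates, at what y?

Produce at y = 13

Variable cost is VC = 102y - 28y^2 + 2y^3, so AVC = VC/y = 102 - 28y + 2y^2 and MC = dTC/dy = 102 - 56y + 6y^2.
The AVC parabola has its vertex at y = 28/4 = 7, where AVC = 102 - 28·7 + 2·7^2 = $4.
P = $388 exceeds min AVC = $4, so the firm stays open.
P = MC gives -286 - 56y + 6y^2 = 0, with roots -11/3 and 13. Take the larger (rising MC): y* = 13.
Check: AVC at y = 13 is $76 ≤ P, so revenue covers variable cost.
Profit = P·y − TC = 388·13 − 1050 = $3994.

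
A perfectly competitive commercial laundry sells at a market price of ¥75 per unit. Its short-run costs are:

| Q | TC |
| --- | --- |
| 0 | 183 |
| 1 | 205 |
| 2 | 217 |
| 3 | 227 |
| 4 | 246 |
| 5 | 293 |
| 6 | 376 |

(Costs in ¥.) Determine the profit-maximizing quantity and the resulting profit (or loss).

Q = 5; profit = ¥82

Tabulate TR − TC: Q=0: -183; Q=1: -130; Q=2: -67; Q=3: -2; Q=4: 54; Q=5: 82; Q=6: 74.
Profit is maximized at Q = 5. AVC there is 110/5 = ¥22 ≤ P, so producing beats shutting down (which would give -¥183).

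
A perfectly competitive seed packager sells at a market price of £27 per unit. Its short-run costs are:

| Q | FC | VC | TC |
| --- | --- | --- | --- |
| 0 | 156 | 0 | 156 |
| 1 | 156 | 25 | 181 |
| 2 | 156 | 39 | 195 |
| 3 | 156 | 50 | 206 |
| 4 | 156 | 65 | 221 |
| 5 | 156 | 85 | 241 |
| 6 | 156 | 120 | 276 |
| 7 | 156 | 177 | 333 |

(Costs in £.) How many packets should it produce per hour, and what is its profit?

Profit at each row (π = 27Q − TC): Q=0: -156; Q=1: -154; Q=2: -141; Q=3: -125; Q=4: -113; Q=5: -106; Q=6: -114; Q=7: -144.
Profit is maximized at Q = 5. AVC there is 85/5 = £17 ≤ P, so producing beats shutting down (which would give -£156).

Q = 5; profit = -£106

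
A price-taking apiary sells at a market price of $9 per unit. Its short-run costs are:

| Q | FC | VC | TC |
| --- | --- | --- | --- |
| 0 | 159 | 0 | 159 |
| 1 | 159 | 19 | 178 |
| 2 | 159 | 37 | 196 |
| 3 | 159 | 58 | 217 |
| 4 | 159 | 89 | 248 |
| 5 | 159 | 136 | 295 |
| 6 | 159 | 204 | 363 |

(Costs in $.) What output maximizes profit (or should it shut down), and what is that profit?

Q = 0 (shut down); profit = -$159

Tabulate TR − TC: Q=0: -159; Q=1: -169; Q=2: -178; Q=3: -190; Q=4: -212; Q=5: -250; Q=6: -309.
Profit is highest at Q = 0. Equivalently, the lowest AVC in the table is 37/2 ≈ $18.50 at Q = 2, and P = $9 falls below it — price never covers variable cost, so the firm shuts down and loses only its fixed cost.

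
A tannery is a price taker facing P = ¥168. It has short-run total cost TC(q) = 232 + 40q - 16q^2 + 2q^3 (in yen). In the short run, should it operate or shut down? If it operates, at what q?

Strip out fixed cost: VC = 40q - 16q^2 + 2q^3. Then AVC = 40 - 16q + 2q^2 and MC = 40 - 32q + 6q^2.
AVC is minimized where dAVC/dq = -16 + 4q = 0, at q = 4; min AVC = 40 - 16·4 + 2·4^2 = ¥8.
Since P = ¥168 ≥ min AVC = ¥8, price covers variable cost and the firm should produce.
Set P = MC: 168 = 40 - 32q + 6q^2 → -128 - 32q + 6q^2 = 0. The roots are q = -8/3 and q = 8; the profit-maximizing output is on the rising part of MC, so q* = 8.
Check: AVC at q = 8 is ¥40 ≤ P, so revenue covers variable cost.
Profit = P·q − TC = 168·8 − 552 = ¥792.

Produce at q = 8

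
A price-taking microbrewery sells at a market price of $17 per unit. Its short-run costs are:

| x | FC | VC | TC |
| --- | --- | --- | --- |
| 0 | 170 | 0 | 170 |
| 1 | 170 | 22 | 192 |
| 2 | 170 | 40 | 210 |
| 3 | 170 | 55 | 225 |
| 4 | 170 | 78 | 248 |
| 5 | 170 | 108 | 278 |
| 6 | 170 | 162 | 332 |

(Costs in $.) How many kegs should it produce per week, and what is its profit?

x = 0 (shut down); profit = -$170

Compute π = P·x − TC at each output: x=0: -170; x=1: -175; x=2: -176; x=3: -174; x=4: -180; x=5: -193; x=6: -230.
Profit is highest at x = 0. Equivalently, the lowest AVC in the table is 55/3 ≈ $18.33 at x = 3, and P = $17 falls below it — price never covers variable cost, so the firm shuts down and loses only its fixed cost.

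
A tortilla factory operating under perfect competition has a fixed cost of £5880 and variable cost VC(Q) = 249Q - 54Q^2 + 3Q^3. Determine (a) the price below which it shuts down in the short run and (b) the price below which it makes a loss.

Shutdown price = £6; break-even price = £501

AVC = 249 - 54Q + 3Q^2; minimized at Q = 9, giving min AVC = £6. That is the shutdown price.
ATC = 5880/Q + 249 - 54Q + 3Q^2. Setting dATC/dQ = −5880/Q^2 − 54 + 6Q = 0 gives Q = 14 (since 6·14^3 − 54·14^2 = 5880).
min ATC = 5880/14 + 249 − 54·14 + 3·14^2 = £501. That is the break-even price.
For £6 ≤ P < £501 the firm produces at a loss; below £6 it shuts down.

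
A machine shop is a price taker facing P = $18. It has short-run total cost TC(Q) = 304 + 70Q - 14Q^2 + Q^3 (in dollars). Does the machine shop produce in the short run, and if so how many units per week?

Shut down

Variable cost is VC = 70Q - 14Q^2 + Q^3, so AVC = VC/Q = 70 - 14Q + Q^2 and MC = dTC/dQ = 70 - 28Q + 3Q^2.
AVC hits its minimum where MC = AVC, at Q = 7, giving min AVC = 70 - 14·7 + 7^2 = $21.
With P < min AVC ($18 < $21), every unit sold adds to the loss.
The firm minimizes its loss by shutting down and losing only its fixed cost of $304.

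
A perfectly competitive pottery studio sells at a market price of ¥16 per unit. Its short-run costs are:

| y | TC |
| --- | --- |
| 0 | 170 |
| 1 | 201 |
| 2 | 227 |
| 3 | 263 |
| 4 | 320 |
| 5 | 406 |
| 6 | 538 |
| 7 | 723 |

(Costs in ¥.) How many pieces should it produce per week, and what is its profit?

y = 0 (shut down); profit = -¥170

Compute π = P·y − TC at each output: y=0: -170; y=1: -185; y=2: -195; y=3: -215; y=4: -256; y=5: -326; y=6: -442; y=7: -611.
Profit is highest at y = 0. Equivalently, the lowest AVC in the table is 57/2 ≈ ¥28.50 at y = 2, and P = ¥16 falls below it — price never covers variable cost, so the firm shuts down and loses only its fixed cost.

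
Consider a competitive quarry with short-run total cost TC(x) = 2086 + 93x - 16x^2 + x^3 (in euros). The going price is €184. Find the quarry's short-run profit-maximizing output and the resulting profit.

AVC = 93 - 16x + x^2 has its minimum €29 at x = 8; price €184 clears that bar, so the firm operates.
With MC = 93 - 32x + 3x^2, P = MC on the upward-sloping part at x* = 13.
TR = 184·13 = 2392. TC = 2086 + 702 = 2788. Profit = 2392 − 2788 = -€396.
That loss of €396 beats the €2086 the firm would lose by shutting down; producing recovers €1690 of fixed cost.

Profit = -€396 at x = 13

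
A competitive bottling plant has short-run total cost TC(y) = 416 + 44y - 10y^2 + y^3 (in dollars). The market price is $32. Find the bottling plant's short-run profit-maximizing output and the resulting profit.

AVC = 44 - 10y + y^2; min AVC = $19 at y = 5. Since P = $32 ≥ min AVC, the firm produces.
MC = 44 - 20y + 3y^2. Setting P = MC and taking the root on the rising branch gives y* = 6.
TR = 32·6 = 192. TC = 416 + 120 = 536. Profit = 192 − 536 = -$344.
Shutting down would mean losing the fixed cost of $416, so operating at a loss of $344 is better by $72.

Profit = -$344 at y = 6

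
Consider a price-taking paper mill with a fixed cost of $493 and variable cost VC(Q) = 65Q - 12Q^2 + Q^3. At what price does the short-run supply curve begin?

The firm shuts down when price falls below the minimum of average variable cost. AVC = VC/Q = 65 - 12Q + Q^2.
dAVC/dQ = -12 + 2Q = 0 gives Q = 6. min AVC = 65 - 12·6 + 6^2 = 29.
The firm shuts down for any P below $29.

$29 per unit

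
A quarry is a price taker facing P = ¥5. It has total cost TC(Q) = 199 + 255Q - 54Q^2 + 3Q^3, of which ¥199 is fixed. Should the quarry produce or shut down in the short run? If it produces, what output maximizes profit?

Strip out fixed cost: VC = 255Q - 54Q^2 + 3Q^3. Then AVC = 255 - 54Q + 3Q^2 and MC = 255 - 108Q + 9Q^2.
AVC is minimized where dAVC/dQ = -54 + 6Q = 0, at Q = 9; min AVC = 255 - 54·9 + 3·9^2 = ¥12.
With P < min AVC (¥5 < ¥12), every unit sold adds to the loss.
Shutting down limits the loss to fixed cost, ¥199.

Shut down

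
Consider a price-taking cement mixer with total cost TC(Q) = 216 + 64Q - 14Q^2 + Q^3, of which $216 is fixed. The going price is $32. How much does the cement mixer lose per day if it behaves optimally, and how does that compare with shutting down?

Profit = -$88 at Q = 8

AVC = 64 - 14Q + Q^2; min AVC = $15 at Q = 7. Since P = $32 ≥ min AVC, the firm produces.
With MC = 64 - 28Q + 3Q^2, P = MC on the upward-sloping part at Q* = 8.
TR = 32·8 = 256. TC = 216 + 128 = 344. Profit = 256 − 344 = -$88.
That loss of $88 beats the $216 the firm would lose by shutting down; producing recovers $128 of fixed cost.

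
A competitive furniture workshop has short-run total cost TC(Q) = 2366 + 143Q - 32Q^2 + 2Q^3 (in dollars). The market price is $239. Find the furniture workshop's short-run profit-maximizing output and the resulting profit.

Profit = -$62 at Q = 12

AVC = 143 - 32Q + 2Q^2; min AVC = $15 at Q = 8. Since P = $239 ≥ min AVC, the firm produces.
MC = 143 - 64Q + 6Q^2. Setting P = MC and taking the root on the rising branch gives Q* = 12.
TR = 239·12 = 2868. TC = 2366 + 564 = 2930. Profit = 2868 − 2930 = -$62.
That loss of $62 beats the $2366 the firm would lose by shutting down; producing recovers $2304 of fixed cost.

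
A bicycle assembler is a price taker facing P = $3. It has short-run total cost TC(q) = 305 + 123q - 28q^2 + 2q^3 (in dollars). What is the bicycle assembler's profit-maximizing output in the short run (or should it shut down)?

Strip out fixed cost: VC = 123q - 28q^2 + 2q^3. Then AVC = 123 - 28q + 2q^2 and MC = 123 - 56q + 6q^2.
The AVC parabola has its vertex at q = 28/4 = 7, where AVC = 123 - 28·7 + 2·7^2 = $25.
Since P = $3 < min AVC = $25, price fails to cover variable cost at any output.
Best response: produce nothing and absorb the $305 fixed cost.

Shut down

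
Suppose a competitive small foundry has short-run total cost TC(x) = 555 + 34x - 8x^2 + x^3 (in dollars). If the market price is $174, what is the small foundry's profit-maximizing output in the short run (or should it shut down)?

Produce at x = 10

Variable cost is VC = 34x - 8x^2 + x^3, so AVC = VC/x = 34 - 8x + x^2 and MC = dTC/dx = 34 - 16x + 3x^2.
AVC is minimized where dAVC/dx = -8 + 2x = 0, at x = 4; min AVC = 34 - 8·4 + 4^2 = $18.
Because $174 ≥ $18, revenue can cover variable cost; the firm operates.
Set P = MC: 174 = 34 - 16x + 3x^2 → -140 - 16x + 3x^2 = 0. The roots are x = -14/3 and x = 10; the profit-maximizing output is on the rising part of MC, so x* = 10.
Check: AVC at x = 10 is $54 ≤ P, so revenue covers variable cost.
Profit = P·x − TC = 174·10 − 1095 = $645.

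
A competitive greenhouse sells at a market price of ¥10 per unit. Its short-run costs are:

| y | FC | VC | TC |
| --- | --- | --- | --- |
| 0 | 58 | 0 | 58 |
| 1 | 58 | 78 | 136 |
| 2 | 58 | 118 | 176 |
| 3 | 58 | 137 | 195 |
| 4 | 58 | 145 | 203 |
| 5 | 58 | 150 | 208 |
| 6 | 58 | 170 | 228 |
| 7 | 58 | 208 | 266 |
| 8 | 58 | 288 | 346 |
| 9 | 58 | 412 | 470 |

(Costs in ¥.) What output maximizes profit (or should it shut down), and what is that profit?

Tabulate TR − TC: y=0: -58; y=1: -126; y=2: -156; y=3: -165; y=4: -163; y=5: -158; y=6: -168; y=7: -196; y=8: -266; y=9: -380.
Profit is highest at y = 0. Equivalently, the lowest AVC in the table is 170/6 ≈ ¥28.33 at y = 6, and P = ¥10 falls below it — price never covers variable cost, so the firm shuts down and loses only its fixed cost.

y = 0 (shut down); profit = -¥58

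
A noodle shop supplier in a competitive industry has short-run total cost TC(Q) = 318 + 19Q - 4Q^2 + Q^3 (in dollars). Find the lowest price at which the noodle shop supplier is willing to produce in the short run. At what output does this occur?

$15 per unit, at Q = 2

The firm shuts down when price falls below the minimum of average variable cost. AVC = VC/Q = 19 - 4Q + Q^2.
dAVC/dQ = -4 + 2Q = 0 gives Q = 2. min AVC = 19 - 4·2 + 2^2 = 15.
For P < $15 the firm produces nothing.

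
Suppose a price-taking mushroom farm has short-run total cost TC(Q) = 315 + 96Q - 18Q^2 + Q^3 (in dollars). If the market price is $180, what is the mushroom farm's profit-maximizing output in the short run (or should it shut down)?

Produce at Q = 14

From TC, MC = TC'(Q) = 96 - 36Q + 3Q^2 and AVC = VC/Q = 96 - 18Q + Q^2.
The AVC parabola has its vertex at Q = 18/2 = 9, where AVC = 96 - 18·9 + 9^2 = $15.
Because $180 ≥ $15, revenue can cover variable cost; the firm operates.
P = MC gives -84 - 36Q + 3Q^2 = 0, with roots -2 and 14. Take the larger (rising MC): Q* = 14.
Check: AVC at Q = 14 is $40 ≤ P, so revenue covers variable cost.
Profit = P·Q − TC = 180·14 − 875 = $1645.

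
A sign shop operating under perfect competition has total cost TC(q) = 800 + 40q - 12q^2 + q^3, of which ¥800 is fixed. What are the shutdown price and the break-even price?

Shutdown price = ¥4; break-even price = ¥100

AVC = 40 - 12q + q^2; minimized at q = 6, giving min AVC = ¥4. That is the shutdown price.
ATC = 800/q + 40 - 12q + q^2. Setting dATC/dq = −800/q^2 − 12 + 2q = 0 gives q = 10 (since 2·10^3 − 12·10^2 = 800).
min ATC = 800/10 + 40 − 12·10 + 10^2 = ¥100. That is the break-even price.
Between these two prices the firm operates at a loss; above ¥100 it earns a profit.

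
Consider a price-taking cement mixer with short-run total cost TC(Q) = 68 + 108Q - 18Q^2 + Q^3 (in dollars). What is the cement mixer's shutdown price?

The firm shuts down when price falls below the minimum of average variable cost. AVC = VC/Q = 108 - 18Q + Q^2.
At the minimum of AVC, MC = AVC. MC = 108 - 36Q + 3Q^2; setting MC = AVC gives 2Q^2 - 18Q = 0, so Q = 9. min AVC = 27.
The firm shuts down for any P below $27.

$27 per unit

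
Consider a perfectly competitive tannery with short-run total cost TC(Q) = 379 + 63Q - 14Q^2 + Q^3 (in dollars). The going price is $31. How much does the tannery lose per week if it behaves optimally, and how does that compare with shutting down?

AVC = 63 - 14Q + Q^2 has its minimum $14 at Q = 7; price $31 clears that bar, so the firm operates.
MC = 63 - 28Q + 3Q^2. Setting P = MC and taking the root on the rising branch gives Q* = 8.
TR = 31·8 = 248. TC = 379 + 120 = 499. Profit = 248 − 499 = -$251.
That loss of $251 beats the $379 the firm would lose by shutting down; producing recovers $128 of fixed cost.

Profit = -$251 at Q = 8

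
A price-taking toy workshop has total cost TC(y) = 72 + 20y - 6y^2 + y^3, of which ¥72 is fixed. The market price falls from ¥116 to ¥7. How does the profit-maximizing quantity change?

MC = 20 - 12y + 3y^2; the shutdown threshold is min AVC = ¥11 (at y = 3).
At P = ¥116 ≥ min AVC, set P = MC on the rising branch: y = 8.
At P = ¥7 < min AVC = ¥11, price no longer covers variable cost at any output, so the firm shuts down: y = 0.

Output falls from 8 to 0 (the firm shuts down)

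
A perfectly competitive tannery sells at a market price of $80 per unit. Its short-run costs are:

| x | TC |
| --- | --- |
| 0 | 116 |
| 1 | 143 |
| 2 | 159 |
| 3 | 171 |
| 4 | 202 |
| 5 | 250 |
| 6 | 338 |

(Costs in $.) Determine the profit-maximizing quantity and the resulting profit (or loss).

Profit at each row (π = 80x − TC): x=0: -116; x=1: -63; x=2: 1; x=3: 69; x=4: 118; x=5: 150; x=6: 142.
Profit is maximized at x = 5. AVC there is 134/5 = $26.80 ≤ P, so producing beats shutting down (which would give -$116).

x = 5; profit = $150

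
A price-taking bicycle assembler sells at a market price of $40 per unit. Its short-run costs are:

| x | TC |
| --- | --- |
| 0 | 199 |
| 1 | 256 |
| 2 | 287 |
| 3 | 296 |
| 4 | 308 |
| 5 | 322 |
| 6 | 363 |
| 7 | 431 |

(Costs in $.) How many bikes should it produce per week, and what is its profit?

Compute π = P·x − TC at each output: x=0: -199; x=1: -216; x=2: -207; x=3: -176; x=4: -148; x=5: -122; x=6: -123; x=7: -151.
Profit is maximized at x = 5. AVC there is 123/5 = $24.60 ≤ P, so producing beats shutting down (which would give -$199).

x = 5; profit = -$122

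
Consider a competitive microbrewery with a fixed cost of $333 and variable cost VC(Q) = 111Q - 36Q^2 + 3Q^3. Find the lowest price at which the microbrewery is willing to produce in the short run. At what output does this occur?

$3 per unit, at Q = 6

The firm shuts down when price falls below the minimum of average variable cost. AVC = VC/Q = 111 - 36Q + 3Q^2.
dAVC/dQ = -36 + 6Q = 0 gives Q = 6. min AVC = 111 - 36·6 + 3·6^2 = 3.
The firm shuts down for any P below $3.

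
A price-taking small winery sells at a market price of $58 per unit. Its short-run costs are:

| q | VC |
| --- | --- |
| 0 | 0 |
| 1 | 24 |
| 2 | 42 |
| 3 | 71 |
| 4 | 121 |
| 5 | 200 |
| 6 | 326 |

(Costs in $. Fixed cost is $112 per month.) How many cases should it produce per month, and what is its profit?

Compute π = P·q − TC at each output: q=0: -112; q=1: -78; q=2: -38; q=3: -9; q=4: -1; q=5: -22; q=6: -90.
Profit is maximized at q = 4. AVC there is 121/4 = $30.25 ≤ P, so producing beats shutting down (which would give -$112).

q = 4; profit = -$1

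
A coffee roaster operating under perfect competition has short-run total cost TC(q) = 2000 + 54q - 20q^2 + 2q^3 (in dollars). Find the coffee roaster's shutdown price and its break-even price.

AVC = 54 - 20q + 2q^2; minimized at q = 5, giving min AVC = $4. That is the shutdown price.
ATC = 2000/q + 54 - 20q + 2q^2. Setting dATC/dq = −2000/q^2 − 20 + 4q = 0 gives q = 10 (since 4·10^3 − 20·10^2 = 2000).
min ATC = 2000/10 + 54 − 20·10 + 2·10^2 = $254. That is the break-even price.
Between these two prices the firm operates at a loss; above $254 it earns a profit.

Shutdown price = $4; break-even price = $254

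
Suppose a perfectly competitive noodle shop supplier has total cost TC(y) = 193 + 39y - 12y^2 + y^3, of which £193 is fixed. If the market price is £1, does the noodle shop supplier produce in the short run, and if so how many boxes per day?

Strip out fixed cost: VC = 39y - 12y^2 + y^3. Then AVC = 39 - 12y + y^2 and MC = 39 - 24y + 3y^2.
AVC is minimized where dAVC/dy = -12 + 2y = 0, at y = 6; min AVC = 39 - 12·6 + 6^2 = £3.
Since P = £1 < min AVC = £3, price fails to cover variable cost at any output.
Shutting down limits the loss to fixed cost, £193.

Shut down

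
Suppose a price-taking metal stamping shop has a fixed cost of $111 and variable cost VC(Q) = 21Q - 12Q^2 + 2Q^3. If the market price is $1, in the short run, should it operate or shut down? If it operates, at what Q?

Shut down

Strip out fixed cost: VC = 21Q - 12Q^2 + 2Q^3. Then AVC = 21 - 12Q + 2Q^2 and MC = 21 - 24Q + 6Q^2.
AVC hits its minimum where MC = AVC, at Q = 3, giving min AVC = 21 - 12·3 + 2·3^2 = $3.
Since P = $1 < min AVC = $3, price fails to cover variable cost at any output.
Best response: produce nothing and absorb the $111 fixed cost.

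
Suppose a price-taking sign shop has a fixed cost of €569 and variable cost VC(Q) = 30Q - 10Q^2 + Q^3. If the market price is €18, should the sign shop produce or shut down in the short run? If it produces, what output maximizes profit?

Produce at Q = 6

Strip out fixed cost: VC = 30Q - 10Q^2 + Q^3. Then AVC = 30 - 10Q + Q^2 and MC = 30 - 20Q + 3Q^2.
The AVC parabola has its vertex at Q = 10/2 = 5, where AVC = 30 - 10·5 + 5^2 = €5.
Since P = €18 ≥ min AVC = €5, price covers variable cost and the firm should produce.
Solving P = MC: 12 - 20Q + 3Q^2 = 0 ⇒ Q = 2/3 or 6. On the upward-sloping branch, Q* = 6.
Check: AVC at Q = 6 is €6 ≤ P, so revenue covers variable cost.
Profit = P·Q − TC = 18·6 − 605 = -€497, a loss, but smaller than the €569 fixed cost the firm would lose by shutting down.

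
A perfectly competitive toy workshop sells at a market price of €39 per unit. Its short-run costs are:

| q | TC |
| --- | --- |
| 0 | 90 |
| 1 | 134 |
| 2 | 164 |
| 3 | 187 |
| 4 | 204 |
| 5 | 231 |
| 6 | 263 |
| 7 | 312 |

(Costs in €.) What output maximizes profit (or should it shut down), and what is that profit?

q = 6; profit = -€29

Compute π = P·q − TC at each output: q=0: -90; q=1: -95; q=2: -86; q=3: -70; q=4: -48; q=5: -36; q=6: -29; q=7: -39.
Profit is maximized at q = 6. AVC there is 173/6 = €28.83 ≤ P, so producing beats shutting down (which would give -€90).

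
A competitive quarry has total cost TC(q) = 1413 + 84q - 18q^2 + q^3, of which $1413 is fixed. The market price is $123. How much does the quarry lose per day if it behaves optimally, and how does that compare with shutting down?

Profit = -$61 at q = 13

AVC = 84 - 18q + q^2 has its minimum $3 at q = 9; price $123 clears that bar, so the firm operates.
MC = 84 - 36q + 3q^2. Setting P = MC and taking the root on the rising branch gives q* = 13.
TR = 123·13 = 1599. TC = 1413 + 247 = 1660. Profit = 1599 − 1660 = -$61.
That loss of $61 beats the $1413 the firm would lose by shutting down; producing recovers $1352 of fixed cost.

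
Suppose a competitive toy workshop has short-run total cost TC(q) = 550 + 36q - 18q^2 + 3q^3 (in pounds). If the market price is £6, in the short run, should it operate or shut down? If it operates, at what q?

Variable cost is VC = 36q - 18q^2 + 3q^3, so AVC = VC/q = 36 - 18q + 3q^2 and MC = dTC/dq = 36 - 36q + 9q^2.
AVC is minimized where dAVC/dq = -18 + 6q = 0, at q = 3; min AVC = 36 - 18·3 + 3·3^2 = £9.
P = £6 lies below min AVC = £9; no output level covers variable cost.
Best response: produce nothing and absorb the £550 fixed cost.

Shut down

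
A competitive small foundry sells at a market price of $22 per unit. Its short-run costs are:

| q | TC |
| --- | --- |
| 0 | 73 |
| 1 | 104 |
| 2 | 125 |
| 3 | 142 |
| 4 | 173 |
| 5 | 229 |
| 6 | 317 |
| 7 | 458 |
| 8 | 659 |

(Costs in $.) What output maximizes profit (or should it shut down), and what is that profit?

q = 0 (shut down); profit = -$73

Tabulate TR − TC: q=0: -73; q=1: -82; q=2: -81; q=3: -76; q=4: -85; q=5: -119; q=6: -185; q=7: -304; q=8: -483.
Profit is highest at q = 0. Equivalently, the lowest AVC in the table is 69/3 ≈ $23 at q = 3, and P = $22 falls below it — price never covers variable cost, so the firm shuts down and loses only its fixed cost.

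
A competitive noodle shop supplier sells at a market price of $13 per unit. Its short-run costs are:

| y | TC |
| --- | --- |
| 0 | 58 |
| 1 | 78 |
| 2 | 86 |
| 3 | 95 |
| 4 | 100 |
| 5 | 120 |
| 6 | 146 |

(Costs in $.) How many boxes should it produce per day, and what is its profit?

y = 4; profit = -$48

Tabulate TR − TC: y=0: -58; y=1: -65; y=2: -60; y=3: -56; y=4: -48; y=5: -55; y=6: -68.
Profit is maximized at y = 4. AVC there is 42/4 = $10.50 ≤ P, so producing beats shutting down (which would give -$58).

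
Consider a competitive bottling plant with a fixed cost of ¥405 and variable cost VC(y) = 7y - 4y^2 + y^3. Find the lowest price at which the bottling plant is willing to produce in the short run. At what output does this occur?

The firm shuts down when price falls below the minimum of average variable cost. AVC = VC/y = 7 - 4y + y^2.
dAVC/dy = -4 + 2y = 0 gives y = 2. min AVC = 7 - 4·2 + 2^2 = 3.
For P < ¥3 the firm produces nothing.

¥3 per unit, at y = 2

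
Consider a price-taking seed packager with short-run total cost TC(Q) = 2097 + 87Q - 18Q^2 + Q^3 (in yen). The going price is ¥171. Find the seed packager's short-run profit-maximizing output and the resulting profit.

AVC = 87 - 18Q + Q^2; min AVC = ¥6 at Q = 9. Since P = ¥171 ≥ min AVC, the firm produces.
MC = 87 - 36Q + 3Q^2. Setting P = MC and taking the root on the rising branch gives Q* = 14.
TR = 171·14 = 2394. TC = 2097 + 434 = 2531. Profit = 2394 − 2531 = -¥137.
By producing, the firm covers all variable cost plus ¥1960 of fixed cost; shutting down would lose the full ¥2097.

Profit = -¥137 at Q = 14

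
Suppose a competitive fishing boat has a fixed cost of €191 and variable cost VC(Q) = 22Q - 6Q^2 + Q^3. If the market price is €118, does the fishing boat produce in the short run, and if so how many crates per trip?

Produce at Q = 8

Strip out fixed cost: VC = 22Q - 6Q^2 + Q^3. Then AVC = 22 - 6Q + Q^2 and MC = 22 - 12Q + 3Q^2.
AVC is minimized where dAVC/dQ = -6 + 2Q = 0, at Q = 3; min AVC = 22 - 6·3 + 3^2 = €13.
Since P = €118 ≥ min AVC = €13, price covers variable cost and the firm should produce.
Set P = MC: 118 = 22 - 12Q + 3Q^2 → -96 - 12Q + 3Q^2 = 0. The roots are Q = -4 and Q = 8; the profit-maximizing output is on the rising part of MC, so Q* = 8.
Check: AVC at Q = 8 is €38 ≤ P, so revenue covers variable cost.
Profit = P·Q − TC = 118·8 − 495 = €449.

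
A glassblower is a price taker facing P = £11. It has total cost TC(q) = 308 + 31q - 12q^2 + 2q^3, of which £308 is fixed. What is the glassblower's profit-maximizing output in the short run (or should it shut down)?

Variable cost is VC = 31q - 12q^2 + 2q^3, so AVC = VC/q = 31 - 12q + 2q^2 and MC = dTC/dq = 31 - 24q + 6q^2.
AVC hits its minimum where MC = AVC, at q = 3, giving min AVC = 31 - 12·3 + 2·3^2 = £13.
Since P = £11 < min AVC = £13, price fails to cover variable cost at any output.
The firm minimizes its loss by shutting down and losing only its fixed cost of £308.

Shut down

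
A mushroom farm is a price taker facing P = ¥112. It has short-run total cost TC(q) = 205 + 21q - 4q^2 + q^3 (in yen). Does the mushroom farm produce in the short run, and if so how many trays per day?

Produce at q = 7

From TC, MC = TC'(q) = 21 - 8q + 3q^2 and AVC = VC/q = 21 - 4q + q^2.
AVC is minimized where dAVC/dq = -4 + 2q = 0, at q = 2; min AVC = 21 - 4·2 + 2^2 = ¥17.
P = ¥112 exceeds min AVC = ¥17, so the firm stays open.
P = MC gives -91 - 8q + 3q^2 = 0, with roots -13/3 and 7. Take the larger (rising MC): q* = 7.
Check: AVC at q = 7 is ¥42 ≤ P, so revenue covers variable cost.
Profit = P·q − TC = 112·7 − 499 = ¥285.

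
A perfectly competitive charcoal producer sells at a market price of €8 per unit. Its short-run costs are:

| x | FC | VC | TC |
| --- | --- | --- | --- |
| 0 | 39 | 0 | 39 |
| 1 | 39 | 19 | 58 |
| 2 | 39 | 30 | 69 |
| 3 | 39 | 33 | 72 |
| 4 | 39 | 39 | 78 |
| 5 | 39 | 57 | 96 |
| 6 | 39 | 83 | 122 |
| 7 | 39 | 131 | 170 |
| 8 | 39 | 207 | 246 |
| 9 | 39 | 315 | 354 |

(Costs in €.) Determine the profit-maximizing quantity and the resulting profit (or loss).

Tabulate TR − TC: x=0: -39; x=1: -50; x=2: -53; x=3: -48; x=4: -46; x=5: -56; x=6: -74; x=7: -114; x=8: -182; x=9: -282.
Profit is highest at x = 0. Equivalently, the lowest AVC in the table is 39/4 ≈ €9.75 at x = 4, and P = €8 falls below it — price never covers variable cost, so the firm shuts down and loses only its fixed cost.

x = 0 (shut down); profit = -€39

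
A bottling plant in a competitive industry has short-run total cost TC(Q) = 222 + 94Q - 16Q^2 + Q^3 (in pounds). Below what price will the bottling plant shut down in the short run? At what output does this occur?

The firm shuts down when price falls below the minimum of average variable cost. AVC = VC/Q = 94 - 16Q + Q^2.
dAVC/dQ = -16 + 2Q = 0 gives Q = 8. min AVC = 94 - 16·8 + 8^2 = 30.
For P < £30 the firm produces nothing.

£30 per unit, at Q = 8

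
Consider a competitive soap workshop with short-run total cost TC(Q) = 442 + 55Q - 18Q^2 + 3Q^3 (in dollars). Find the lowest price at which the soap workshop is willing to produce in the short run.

$28 per unit

The firm shuts down when price falls below the minimum of average variable cost. AVC = VC/Q = 55 - 18Q + 3Q^2.
At the minimum of AVC, MC = AVC. MC = 55 - 36Q + 9Q^2; setting MC = AVC gives 6Q^2 - 18Q = 0, so Q = 3. min AVC = 28.
The firm shuts down for any P below $28.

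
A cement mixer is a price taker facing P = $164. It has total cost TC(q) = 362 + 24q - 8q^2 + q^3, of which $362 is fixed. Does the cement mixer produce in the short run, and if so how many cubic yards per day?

Produce at q = 10

Variable cost is VC = 24q - 8q^2 + q^3, so AVC = VC/q = 24 - 8q + q^2 and MC = dTC/dq = 24 - 16q + 3q^2.
The AVC parabola has its vertex at q = 8/2 = 4, where AVC = 24 - 8·4 + 4^2 = $8.
Since P = $164 ≥ min AVC = $8, price covers variable cost and the firm should produce.
Set P = MC: 164 = 24 - 16q + 3q^2 → -140 - 16q + 3q^2 = 0. The roots are q = -14/3 and q = 10; the profit-maximizing output is on the rising part of MC, so q* = 10.
Check: AVC at q = 10 is $44 ≤ P, so revenue covers variable cost.
Profit = P·q − TC = 164·10 − 802 = $838.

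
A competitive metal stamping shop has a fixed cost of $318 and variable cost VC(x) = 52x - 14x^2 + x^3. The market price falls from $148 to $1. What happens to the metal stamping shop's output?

AVC = 52 - 14x + x^2, minimized at x = 7 where min AVC = $3. MC = 52 - 28x + 3x^2.
With P = $148 above the shutdown price, P = MC gives x = 12.
At P = $1 < min AVC = $3, price no longer covers variable cost at any output, so the firm shuts down: x = 0.

Output falls from 12 to 0 (the firm shuts down)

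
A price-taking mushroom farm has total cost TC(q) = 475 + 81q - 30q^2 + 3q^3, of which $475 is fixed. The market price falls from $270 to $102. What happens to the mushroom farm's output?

MC = 81 - 60q + 9q^2; the shutdown threshold is min AVC = $6 (at q = 5).
With P = $270 above the shutdown price, P = MC gives q = 9.
At P = $102 ≥ min AVC, set P = MC: q = 7. The firm stays open but cuts output.

Output falls from 9 to 7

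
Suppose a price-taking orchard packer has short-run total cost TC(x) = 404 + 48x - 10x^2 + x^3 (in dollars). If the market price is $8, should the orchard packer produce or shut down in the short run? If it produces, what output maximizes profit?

Shut down

Variable cost is VC = 48x - 10x^2 + x^3, so AVC = VC/x = 48 - 10x + x^2 and MC = dTC/dx = 48 - 20x + 3x^2.
AVC is minimized where dAVC/dx = -10 + 2x = 0, at x = 5; min AVC = 48 - 10·5 + 5^2 = $23.
Since P = $8 < min AVC = $23, price fails to cover variable cost at any output.
The firm minimizes its loss by shutting down and losing only its fixed cost of $404.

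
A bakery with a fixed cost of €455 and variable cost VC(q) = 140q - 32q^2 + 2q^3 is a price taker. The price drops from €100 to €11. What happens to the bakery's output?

AVC = 140 - 32q + 2q^2, minimized at q = 8 where min AVC = €12. MC = 140 - 64q + 6q^2.
At P = €100 ≥ min AVC, set P = MC on the rising branch: q = 10.
At P = €11 < min AVC = €12, price no longer covers variable cost at any output, so the firm shuts down: q = 0.

Output falls from 10 to 0 (the firm shuts down)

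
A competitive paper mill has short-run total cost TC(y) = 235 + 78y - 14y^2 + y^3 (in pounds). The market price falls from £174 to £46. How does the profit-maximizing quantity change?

MC = 78 - 28y + 3y^2; the shutdown threshold is min AVC = £29 (at y = 7).
With P = £174 above the shutdown price, P = MC gives y = 12.
At P = £46 ≥ min AVC, set P = MC: y = 8. The firm stays open but cuts output.

Output falls from 12 to 8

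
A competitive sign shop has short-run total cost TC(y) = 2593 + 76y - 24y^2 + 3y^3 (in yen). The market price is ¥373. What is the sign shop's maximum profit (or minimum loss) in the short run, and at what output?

Profit = -¥163 at y = 9

AVC = 76 - 24y + 3y^2 has its minimum ¥28 at y = 4; price ¥373 clears that bar, so the firm operates.
MC = 76 - 48y + 9y^2. Setting P = MC and taking the root on the rising branch gives y* = 9.
TR = 373·9 = 3357. TC = 2593 + 927 = 3520. Profit = 3357 − 3520 = -¥163.
By producing, the firm covers all variable cost plus ¥2430 of fixed cost; shutting down would lose the full ¥2593.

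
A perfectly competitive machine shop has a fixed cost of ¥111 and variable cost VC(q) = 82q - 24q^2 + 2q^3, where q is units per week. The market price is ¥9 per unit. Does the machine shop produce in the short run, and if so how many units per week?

From TC, MC = TC'(q) = 82 - 48q + 6q^2 and AVC = VC/q = 82 - 24q + 2q^2.
AVC hits its minimum where MC = AVC, at q = 6, giving min AVC = 82 - 24·6 + 2·6^2 = ¥10.
Since P = ¥9 < min AVC = ¥10, price fails to cover variable cost at any output.
The firm minimizes its loss by shutting down and losing only its fixed cost of ¥111.

Shut down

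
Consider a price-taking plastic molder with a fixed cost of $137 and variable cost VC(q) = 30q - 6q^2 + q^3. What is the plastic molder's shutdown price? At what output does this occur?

Short-run supply begins at min AVC. From VC = 30q - 6q^2 + q^3, AVC = 30 - 6q + q^2.
dAVC/dq = -6 + 2q = 0 gives q = 3. min AVC = 30 - 6·3 + 3^2 = 21.
For P < $21 the firm produces nothing.

$21 per unit, at q = 3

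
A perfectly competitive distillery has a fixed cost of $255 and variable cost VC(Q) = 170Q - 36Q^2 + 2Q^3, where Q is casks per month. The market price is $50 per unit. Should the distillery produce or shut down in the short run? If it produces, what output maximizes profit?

Produce at Q = 10

From TC, MC = TC'(Q) = 170 - 72Q + 6Q^2 and AVC = VC/Q = 170 - 36Q + 2Q^2.
AVC hits its minimum where MC = AVC, at Q = 9, giving min AVC = 170 - 36·9 + 2·9^2 = $8.
Since P = $50 ≥ min AVC = $8, price covers variable cost and the firm should produce.
Solving P = MC: 120 - 72Q + 6Q^2 = 0 ⇒ Q = 2 or 10. On the upward-sloping branch, Q* = 10.
Check: AVC at Q = 10 is $10 ≤ P, so revenue covers variable cost.
Profit = P·Q − TC = 50·10 − 355 = $145.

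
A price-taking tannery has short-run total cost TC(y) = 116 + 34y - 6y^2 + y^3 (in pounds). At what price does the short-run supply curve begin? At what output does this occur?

£25 per unit, at y = 3

Short-run supply begins at min AVC. From VC = 34y - 6y^2 + y^3, AVC = 34 - 6y + y^2.
dAVC/dy = -6 + 2y = 0 gives y = 3. min AVC = 34 - 6·3 + 3^2 = 25.
The firm shuts down for any P below £25.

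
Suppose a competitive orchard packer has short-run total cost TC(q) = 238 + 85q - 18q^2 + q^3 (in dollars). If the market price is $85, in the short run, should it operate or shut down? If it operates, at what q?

Produce at q = 12

Variable cost is VC = 85q - 18q^2 + q^3, so AVC = VC/q = 85 - 18q + q^2 and MC = dTC/dq = 85 - 36q + 3q^2.
The AVC parabola has its vertex at q = 18/2 = 9, where AVC = 85 - 18·9 + 9^2 = $4.
Since P = $85 ≥ min AVC = $4, price covers variable cost and the firm should produce.
P = MC gives -36q + 3q^2 = 0, with roots 0 and 12. Take the larger (rising MC): q* = 12.
Check: AVC at q = 12 is $13 ≤ P, so revenue covers variable cost.
Profit = P·q − TC = 85·12 − 394 = $626.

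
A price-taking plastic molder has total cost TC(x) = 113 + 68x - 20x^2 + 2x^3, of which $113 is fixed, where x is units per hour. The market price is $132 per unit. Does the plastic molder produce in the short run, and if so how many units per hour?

Produce at x = 8

Variable cost is VC = 68x - 20x^2 + 2x^3, so AVC = VC/x = 68 - 20x + 2x^2 and MC = dTC/dx = 68 - 40x + 6x^2.
AVC hits its minimum where MC = AVC, at x = 5, giving min AVC = 68 - 20·5 + 2·5^2 = $18.
Because $132 ≥ $18, revenue can cover variable cost; the firm operates.
Set P = MC: 132 = 68 - 40x + 6x^2 → -64 - 40x + 6x^2 = 0. The roots are x = -4/3 and x = 8; the profit-maximizing output is on the rising part of MC, so x* = 8.
Check: AVC at x = 8 is $36 ≤ P, so revenue covers variable cost.
Profit = P·x − TC = 132·8 − 401 = $655.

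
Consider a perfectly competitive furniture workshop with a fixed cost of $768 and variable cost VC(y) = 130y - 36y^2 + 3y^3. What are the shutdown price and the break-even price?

AVC = 130 - 36y + 3y^2; minimized at y = 6, giving min AVC = $22. That is the shutdown price.
ATC = 768/y + 130 - 36y + 3y^2. Setting dATC/dy = −768/y^2 − 36 + 6y = 0 gives y = 8 (since 6·8^3 − 36·8^2 = 768).
min ATC = 768/8 + 130 − 36·8 + 3·8^2 = $130. That is the break-even price.
For $22 ≤ P < $130 the firm produces at a loss; below $22 it shuts down.

Shutdown price = $22; break-even price = $130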